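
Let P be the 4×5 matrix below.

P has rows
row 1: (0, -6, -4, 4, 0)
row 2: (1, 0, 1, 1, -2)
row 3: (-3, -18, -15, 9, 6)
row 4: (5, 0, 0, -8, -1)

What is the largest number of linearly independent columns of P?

3

Row reduce to echelon form.
Swap R1 ↔ R2
R3 ← R3 + (3)·R1: [0, -18, -12, 12, 0]
R4 ← R4 − (5)·R1: [0, 0, -5, -13, 9]
R3 ← R3 − (3)·R2: [0, 0, 0, 0, 0]
Swap R3 ↔ R4
Echelon form has 3 nonzero rows, so rank(P) = 3.
The rank gives the maximum number of linearly independent columns: 3.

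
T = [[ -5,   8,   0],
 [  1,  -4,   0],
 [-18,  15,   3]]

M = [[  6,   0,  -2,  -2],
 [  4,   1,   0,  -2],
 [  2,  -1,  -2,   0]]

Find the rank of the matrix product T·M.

2

First compute TM:
[[  2,   8,  10,  -6],
 [-10,  -4,  -2,   6],
 [-42,  12,  30,   6]]
Now row reduce the product.
R2 ← R2 + (5)·R1: [0, 36, 48, -24]
R3 ← R3 + (21)·R1: [0, 180, 240, -120]
R3 ← R3 − (5)·R2: [0, 0, 0, 0]
2 nonzero rows, so rank(TM) = 2.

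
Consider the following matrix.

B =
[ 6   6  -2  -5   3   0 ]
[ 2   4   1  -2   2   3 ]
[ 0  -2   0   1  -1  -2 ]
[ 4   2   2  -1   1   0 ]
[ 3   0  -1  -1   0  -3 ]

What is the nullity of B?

3

Row reduce to echelon form.
R2 ← R2 − (1/3)·R1: [0, 2, 5/3, -1/3, 1, 3]
R4 ← R4 − (2/3)·R1: [0, -2, 10/3, 7/3, -1, 0]
R5 ← R5 − (1/2)·R1: [0, -3, 0, 3/2, -3/2, -3]
R3 ← R3 + R2: [0, 0, 5/3, 2/3, 0, 1]
R4 ← R4 + R2: [0, 0, 5, 2, 0, 3]
R5 ← R5 + (3/2)·R2: [0, 0, 5/2, 1, 0, 3/2]
R4 ← R4 − (3)·R3: [0, 0, 0, 0, 0, 0]
R5 ← R5 − (3/2)·R3: [0, 0, 0, 0, 0, 0]
3 nonzero rows, so rank(B) = 3.
B has 6 columns; by rank–nullity, nullity = 6 − 3 = 3.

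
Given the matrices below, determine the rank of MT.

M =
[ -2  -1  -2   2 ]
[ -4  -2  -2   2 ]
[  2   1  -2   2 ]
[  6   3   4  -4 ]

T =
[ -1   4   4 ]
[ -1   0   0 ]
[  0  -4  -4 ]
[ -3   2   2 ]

2

First compute MT:
[[ -3,   4,   4],
 [  0,  -4,  -4],
 [ -9,  20,  20],
 [  3,   0,   0]]
Now row reduce the product.
R3 ← R3 − (3)·R1: [0, 8, 8]
R4 ← R4 + R1: [0, 4, 4]
R3 ← R3 + (2)·R2: [0, 0, 0]
R4 ← R4 + R2: [0, 0, 0]
2 nonzero rows, so rank(MT) = 2.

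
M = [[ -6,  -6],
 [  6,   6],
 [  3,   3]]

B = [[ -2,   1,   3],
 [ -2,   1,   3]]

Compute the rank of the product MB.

First compute MB:
[[ 24, -12, -36],
 [-24,  12,  36],
 [-12,   6,  18]]
Now row reduce the product.
R2 ← R2 + R1: [0, 0, 0]
R3 ← R3 + (1/2)·R1: [0, 0, 0]
1 nonzero row, so rank(MB) = 1.

1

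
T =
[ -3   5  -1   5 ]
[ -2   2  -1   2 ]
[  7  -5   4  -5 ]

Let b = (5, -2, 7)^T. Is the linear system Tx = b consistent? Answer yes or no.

no

Row reduce the augmented matrix [T | b].
R2 ← R2 − (2/3)·R1: [0, -4/3, -1/3, -4/3, -16/3]
R3 ← R3 + (7/3)·R1: [0, 20/3, 5/3, 20/3, 56/3]
R3 ← R3 + (5)·R2: [0, 0, 0, 0, -8]
The echelon form has 3 nonzero rows; the last pivot sits in the augmented column, so rank(T) = 2 but rank([T|b]) = 3.
Since the ranks differ, the system is inconsistent.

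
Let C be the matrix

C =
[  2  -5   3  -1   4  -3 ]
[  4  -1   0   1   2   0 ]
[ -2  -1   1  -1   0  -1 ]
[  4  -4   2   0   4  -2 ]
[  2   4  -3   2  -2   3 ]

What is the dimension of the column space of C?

2

Row reduce to echelon form.
R2 ← R2 − (2)·R1: [0, 9, -6, 3, -6, 6]
R3 ← R3 + R1: [0, -6, 4, -2, 4, -4]
R4 ← R4 − (2)·R1: [0, 6, -4, 2, -4, 4]
R5 ← R5 − R1: [0, 9, -6, 3, -6, 6]
R3 ← R3 + (2/3)·R2: [0, 0, 0, 0, 0, 0]
R4 ← R4 − (2/3)·R2: [0, 0, 0, 0, 0, 0]
R5 ← R5 − R2: [0, 0, 0, 0, 0, 0]
Echelon form has 2 nonzero rows, so rank(C) = 2.
The column space has dimension equal to the rank: 2.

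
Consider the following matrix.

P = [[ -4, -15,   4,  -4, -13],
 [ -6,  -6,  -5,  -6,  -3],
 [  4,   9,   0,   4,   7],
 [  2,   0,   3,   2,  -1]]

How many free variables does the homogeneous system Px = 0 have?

3

Row reduce to echelon form.
R2 ← R2 − (3/2)·R1: [0, 33/2, -11, 0, 33/2]
R3 ← R3 + R1: [0, -6, 4, 0, -6]
R4 ← R4 + (1/2)·R1: [0, -15/2, 5, 0, -15/2]
R3 ← R3 + (4/11)·R2: [0, 0, 0, 0, 0]
R4 ← R4 + (5/11)·R2: [0, 0, 0, 0, 0]
2 nonzero rows, so rank(P) = 2.
P has 5 columns; by rank–nullity, nullity = 5 − 2 = 3.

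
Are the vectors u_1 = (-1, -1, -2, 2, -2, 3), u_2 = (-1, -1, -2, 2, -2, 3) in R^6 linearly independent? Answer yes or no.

Form the matrix with these vectors as rows and row reduce.
R2 ← R2 − R1: [0, 0, 0, 0, 0, 0]
1 nonzero row, so the 2 vectors span a space of dimension 1.
Since 1 < 2, the vectors are linearly dependent.

no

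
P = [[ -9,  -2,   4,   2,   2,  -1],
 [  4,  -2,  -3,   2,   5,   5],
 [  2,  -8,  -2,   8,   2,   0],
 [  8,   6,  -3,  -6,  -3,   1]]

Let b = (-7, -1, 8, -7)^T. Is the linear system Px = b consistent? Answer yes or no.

no

Row reduce the augmented matrix [P | b].
R2 ← R2 + (4/9)·R1: [0, -26/9, -11/9, 26/9, 53/9, 41/9, -37/9]
R3 ← R3 + (2/9)·R1: [0, -76/9, -10/9, 76/9, 22/9, -2/9, 58/9]
R4 ← R4 + (8/9)·R1: [0, 38/9, 5/9, -38/9, -11/9, 1/9, -119/9]
R3 ← R3 − (38/13)·R2: [0, 0, 32/13, 0, -192/13, -176/13, 240/13]
R4 ← R4 + (19/13)·R2: [0, 0, -16/13, 0, 96/13, 88/13, -250/13]
R4 ← R4 + (1/2)·R3: [0, 0, 0, 0, 0, 0, -10]
The echelon form has 4 nonzero rows; the last pivot sits in the augmented column, so rank(P) = 3 but rank([P|b]) = 4.
Since the ranks differ, the system is inconsistent.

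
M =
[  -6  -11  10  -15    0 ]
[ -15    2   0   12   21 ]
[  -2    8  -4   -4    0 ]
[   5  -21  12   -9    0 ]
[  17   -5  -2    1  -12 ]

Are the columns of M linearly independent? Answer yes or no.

yes

Row reduce M to echelon form.
R2 ← R2 − (5/2)·R1: [0, 59/2, -25, 99/2, 21]
R3 ← R3 − (1/3)·R1: [0, 35/3, -22/3, 1, 0]
R4 ← R4 + (5/6)·R1: [0, -181/6, 61/3, -43/2, 0]
R5 ← R5 + (17/6)·R1: [0, -217/6, 79/3, -83/2, -12]
R3 ← R3 − (70/177)·R2: [0, 0, 452/177, -1096/59, -490/59]
R4 ← R4 + (181/177)·R2: [0, 0, -926/177, 1718/59, 1267/59]
R5 ← R5 + (217/177)·R2: [0, 0, -764/177, 1132/59, 811/59]
R4 ← R4 + (463/226)·R3: [0, 0, 0, -1010/113, 504/113]
R5 ← R5 + (191/113)·R3: [0, 0, 0, -1380/113, -33/113]
R5 ← R5 − (138/101)·R4: [0, 0, 0, 0, -645/101]
5 pivots among 5 columns.
Every column is a pivot column, so the columns are linearly independent.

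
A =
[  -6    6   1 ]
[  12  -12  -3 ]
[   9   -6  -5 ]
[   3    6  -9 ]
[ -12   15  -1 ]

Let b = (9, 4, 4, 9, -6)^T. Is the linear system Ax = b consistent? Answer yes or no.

no

Row reduce the augmented matrix [A | b].
R2 ← R2 + (2)·R1: [0, 0, -1, 22]
R3 ← R3 + (3/2)·R1: [0, 3, -7/2, 35/2]
R4 ← R4 + (1/2)·R1: [0, 9, -17/2, 27/2]
R5 ← R5 − (2)·R1: [0, 3, -3, -24]
Swap R2 ↔ R3
R4 ← R4 − (3)·R2: [0, 0, 2, -39]
R5 ← R5 − R2: [0, 0, 1/2, -83/2]
R4 ← R4 + (2)·R3: [0, 0, 0, 5]
R5 ← R5 + (1/2)·R3: [0, 0, 0, -61/2]
R5 ← R5 + (61/10)·R4: [0, 0, 0, 0]
The echelon form has 4 nonzero rows; the last pivot sits in the augmented column, so rank(A) = 3 but rank([A|b]) = 4.
Since the ranks differ, the system is inconsistent.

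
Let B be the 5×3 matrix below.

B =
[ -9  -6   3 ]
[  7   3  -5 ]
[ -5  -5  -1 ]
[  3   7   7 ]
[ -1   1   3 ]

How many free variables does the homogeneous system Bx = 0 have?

1

Row reduce to echelon form.
R2 ← R2 + (7/9)·R1: [0, -5/3, -8/3]
R3 ← R3 − (5/9)·R1: [0, -5/3, -8/3]
R4 ← R4 + (1/3)·R1: [0, 5, 8]
R5 ← R5 − (1/9)·R1: [0, 5/3, 8/3]
R3 ← R3 − R2: [0, 0, 0]
R4 ← R4 + (3)·R2: [0, 0, 0]
R5 ← R5 + R2: [0, 0, 0]
2 nonzero rows, so rank(B) = 2.
B has 3 columns; by rank–nullity, nullity = 3 − 2 = 1.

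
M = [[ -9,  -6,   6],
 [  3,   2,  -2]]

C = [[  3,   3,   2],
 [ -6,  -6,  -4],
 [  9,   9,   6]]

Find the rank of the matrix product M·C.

1

First compute MC:
[[ 63,  63,  42],
 [-21, -21, -14]]
Now row reduce the product.
R2 ← R2 + (1/3)·R1: [0, 0, 0]
1 nonzero row, so rank(MC) = 1.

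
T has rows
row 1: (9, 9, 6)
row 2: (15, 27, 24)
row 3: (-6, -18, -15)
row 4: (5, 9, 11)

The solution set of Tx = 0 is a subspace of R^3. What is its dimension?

0

Row reduce to echelon form.
R2 ← R2 − (5/3)·R1: [0, 12, 14]
R3 ← R3 + (2/3)·R1: [0, -12, -11]
R4 ← R4 − (5/9)·R1: [0, 4, 23/3]
R3 ← R3 + R2: [0, 0, 3]
R4 ← R4 − (1/3)·R2: [0, 0, 3]
R4 ← R4 − R3: [0, 0, 0]
3 nonzero rows, so rank(T) = 3.
T has 3 columns; by rank–nullity, nullity = 3 − 3 = 0.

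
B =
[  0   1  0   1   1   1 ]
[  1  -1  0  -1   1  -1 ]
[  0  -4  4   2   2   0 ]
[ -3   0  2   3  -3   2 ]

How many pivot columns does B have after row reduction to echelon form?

3

Row reduce to echelon form.
Swap R1 ↔ R2
R4 ← R4 + (3)·R1: [0, -3, 2, 0, 0, -1]
R3 ← R3 + (4)·R2: [0, 0, 4, 6, 6, 4]
R4 ← R4 + (3)·R2: [0, 0, 2, 3, 3, 2]
R4 ← R4 − (1/2)·R3: [0, 0, 0, 0, 0, 0]
Echelon form has 3 nonzero rows, so rank(B) = 3.
Each nonzero row contributes one pivot column: 3 pivot columns.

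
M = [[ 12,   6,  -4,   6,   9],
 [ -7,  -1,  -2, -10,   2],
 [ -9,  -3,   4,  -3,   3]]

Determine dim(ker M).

2

Row reduce to echelon form.
R2 ← R2 + (7/12)·R1: [0, 5/2, -13/3, -13/2, 29/4]
R3 ← R3 + (3/4)·R1: [0, 3/2, 1, 3/2, 39/4]
R3 ← R3 − (3/5)·R2: [0, 0, 18/5, 27/5, 27/5]
3 nonzero rows, so rank(M) = 3.
M has 5 columns; by rank–nullity, nullity = 5 − 3 = 2.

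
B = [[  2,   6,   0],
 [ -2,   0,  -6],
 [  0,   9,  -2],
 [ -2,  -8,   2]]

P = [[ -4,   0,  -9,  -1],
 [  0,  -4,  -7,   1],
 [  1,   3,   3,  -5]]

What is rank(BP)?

First compute BP:
[[ -8, -24, -60,   4],
 [  2, -18,   0,  32],
 [ -2, -42, -69,  19],
 [ 10,  38,  80, -16]]
Now row reduce the product.
R2 ← R2 + (1/4)·R1: [0, -24, -15, 33]
R3 ← R3 − (1/4)·R1: [0, -36, -54, 18]
R4 ← R4 + (5/4)·R1: [0, 8, 5, -11]
R3 ← R3 − (3/2)·R2: [0, 0, -63/2, -63/2]
R4 ← R4 + (1/3)·R2: [0, 0, 0, 0]
3 nonzero rows, so rank(BP) = 3.

3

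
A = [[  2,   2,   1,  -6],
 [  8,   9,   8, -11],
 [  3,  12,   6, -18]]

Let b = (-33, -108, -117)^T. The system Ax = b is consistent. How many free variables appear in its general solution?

1

Row reduce the augmented matrix [A | b].
R2 ← R2 − (4)·R1: [0, 1, 4, 13, 24]
R3 ← R3 − (3/2)·R1: [0, 9, 9/2, -9, -135/2]
R3 ← R3 − (9)·R2: [0, 0, -63/2, -126, -567/2]
The echelon form has 3 nonzero rows, and every pivot lies in the first 4 columns, so rank(A) = rank([A|b]) = 3.
The system is consistent.
Free variables = (unknowns) − (rank) = 4 − 3 = 1.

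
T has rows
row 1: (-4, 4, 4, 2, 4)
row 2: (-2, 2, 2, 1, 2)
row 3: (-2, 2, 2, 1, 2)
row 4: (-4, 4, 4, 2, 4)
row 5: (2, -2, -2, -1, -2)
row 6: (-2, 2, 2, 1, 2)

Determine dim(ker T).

Row reduce to echelon form.
R2 ← R2 − (1/2)·R1: [0, 0, 0, 0, 0]
R3 ← R3 − (1/2)·R1: [0, 0, 0, 0, 0]
R4 ← R4 − R1: [0, 0, 0, 0, 0]
R5 ← R5 + (1/2)·R1: [0, 0, 0, 0, 0]
R6 ← R6 − (1/2)·R1: [0, 0, 0, 0, 0]
1 nonzero row, so rank(T) = 1.
T has 5 columns; by rank–nullity, nullity = 5 − 1 = 4.

4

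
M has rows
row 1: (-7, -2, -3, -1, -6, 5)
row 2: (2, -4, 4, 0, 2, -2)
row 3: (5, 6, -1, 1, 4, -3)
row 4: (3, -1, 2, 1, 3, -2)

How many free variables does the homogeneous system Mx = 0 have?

Row reduce to echelon form.
R2 ← R2 + (2/7)·R1: [0, -32/7, 22/7, -2/7, 2/7, -4/7]
R3 ← R3 + (5/7)·R1: [0, 32/7, -22/7, 2/7, -2/7, 4/7]
R4 ← R4 + (3/7)·R1: [0, -13/7, 5/7, 4/7, 3/7, 1/7]
R3 ← R3 + R2: [0, 0, 0, 0, 0, 0]
R4 ← R4 − (13/32)·R2: [0, 0, -9/16, 11/16, 5/16, 3/8]
Swap R3 ↔ R4
3 nonzero rows, so rank(M) = 3.
M has 6 columns; by rank–nullity, nullity = 6 − 3 = 3.

3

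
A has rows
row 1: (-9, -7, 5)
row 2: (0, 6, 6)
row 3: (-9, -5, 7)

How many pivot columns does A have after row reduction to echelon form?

Row reduce to echelon form.
R3 ← R3 − R1: [0, 2, 2]
R3 ← R3 − (1/3)·R2: [0, 0, 0]
Echelon form has 2 nonzero rows, so rank(A) = 2.
Each nonzero row contributes one pivot column: 2 pivot columns.

2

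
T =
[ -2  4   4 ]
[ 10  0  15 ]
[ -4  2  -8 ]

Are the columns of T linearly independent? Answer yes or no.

yes

Row reduce T to echelon form.
R2 ← R2 + (5)·R1: [0, 20, 35]
R3 ← R3 − (2)·R1: [0, -6, -16]
R3 ← R3 + (3/10)·R2: [0, 0, -11/2]
3 pivots among 3 columns.
Every column is a pivot column, so the columns are linearly independent.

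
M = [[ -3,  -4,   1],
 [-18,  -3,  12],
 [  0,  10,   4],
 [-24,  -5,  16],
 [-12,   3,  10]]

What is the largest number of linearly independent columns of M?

3

Row reduce to echelon form.
R2 ← R2 − (6)·R1: [0, 21, 6]
R4 ← R4 − (8)·R1: [0, 27, 8]
R5 ← R5 − (4)·R1: [0, 19, 6]
R3 ← R3 − (10/21)·R2: [0, 0, 8/7]
R4 ← R4 − (9/7)·R2: [0, 0, 2/7]
R5 ← R5 − (19/21)·R2: [0, 0, 4/7]
R4 ← R4 − (1/4)·R3: [0, 0, 0]
R5 ← R5 − (1/2)·R3: [0, 0, 0]
Echelon form has 3 nonzero rows, so rank(M) = 3.
The rank gives the maximum number of linearly independent columns: 3.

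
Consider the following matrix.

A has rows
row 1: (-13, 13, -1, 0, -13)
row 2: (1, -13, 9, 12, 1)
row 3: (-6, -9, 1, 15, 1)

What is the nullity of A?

Row reduce to echelon form.
R2 ← R2 + (1/13)·R1: [0, -12, 116/13, 12, 0]
R3 ← R3 − (6/13)·R1: [0, -15, 19/13, 15, 7]
R3 ← R3 − (5/4)·R2: [0, 0, -126/13, 0, 7]
3 nonzero rows, so rank(A) = 3.
A has 5 columns; by rank–nullity, nullity = 5 − 3 = 2.

2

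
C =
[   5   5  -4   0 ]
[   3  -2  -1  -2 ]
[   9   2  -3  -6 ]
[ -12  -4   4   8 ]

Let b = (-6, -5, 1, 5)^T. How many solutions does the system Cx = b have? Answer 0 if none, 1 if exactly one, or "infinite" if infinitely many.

Row reduce the augmented matrix [C | b].
R2 ← R2 − (3/5)·R1: [0, -5, 7/5, -2, -7/5]
R3 ← R3 − (9/5)·R1: [0, -7, 21/5, -6, 59/5]
R4 ← R4 + (12/5)·R1: [0, 8, -28/5, 8, -47/5]
R3 ← R3 − (7/5)·R2: [0, 0, 56/25, -16/5, 344/25]
R4 ← R4 + (8/5)·R2: [0, 0, -84/25, 24/5, -291/25]
R4 ← R4 + (3/2)·R3: [0, 0, 0, 0, 9]
The echelon form has 4 nonzero rows; the last pivot sits in the augmented column, so rank(C) = 3 but rank([C|b]) = 4.
Since the ranks differ, the system is inconsistent.
It has no solutions.

0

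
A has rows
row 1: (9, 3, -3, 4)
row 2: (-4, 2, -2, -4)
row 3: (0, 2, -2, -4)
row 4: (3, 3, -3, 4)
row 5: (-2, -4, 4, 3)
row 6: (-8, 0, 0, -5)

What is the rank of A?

3

Row reduce to echelon form.
R2 ← R2 + (4/9)·R1: [0, 10/3, -10/3, -20/9]
R4 ← R4 − (1/3)·R1: [0, 2, -2, 8/3]
R5 ← R5 + (2/9)·R1: [0, -10/3, 10/3, 35/9]
R6 ← R6 + (8/9)·R1: [0, 8/3, -8/3, -13/9]
R3 ← R3 − (3/5)·R2: [0, 0, 0, -8/3]
R4 ← R4 − (3/5)·R2: [0, 0, 0, 4]
R5 ← R5 + R2: [0, 0, 0, 5/3]
R6 ← R6 − (4/5)·R2: [0, 0, 0, 1/3]
R4 ← R4 + (3/2)·R3: [0, 0, 0, 0]
R5 ← R5 + (5/8)·R3: [0, 0, 0, 0]
R6 ← R6 + (1/8)·R3: [0, 0, 0, 0]
Echelon form has 3 nonzero rows, so rank(A) = 3.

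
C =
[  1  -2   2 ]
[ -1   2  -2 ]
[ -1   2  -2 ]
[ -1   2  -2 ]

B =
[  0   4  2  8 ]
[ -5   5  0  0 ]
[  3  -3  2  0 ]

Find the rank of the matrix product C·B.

1

First compute CB:
[[ 16, -12,   6,   8],
 [-16,  12,  -6,  -8],
 [-16,  12,  -6,  -8],
 [-16,  12,  -6,  -8]]
Now row reduce the product.
R2 ← R2 + R1: [0, 0, 0, 0]
R3 ← R3 + R1: [0, 0, 0, 0]
R4 ← R4 + R1: [0, 0, 0, 0]
1 nonzero row, so rank(CB) = 1.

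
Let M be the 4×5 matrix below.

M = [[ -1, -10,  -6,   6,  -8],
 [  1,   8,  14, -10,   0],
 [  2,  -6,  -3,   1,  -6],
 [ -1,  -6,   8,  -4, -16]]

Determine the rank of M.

Row reduce to echelon form.
R2 ← R2 + R1: [0, -2, 8, -4, -8]
R3 ← R3 + (2)·R1: [0, -26, -15, 13, -22]
R4 ← R4 − R1: [0, 4, 14, -10, -8]
R3 ← R3 − (13)·R2: [0, 0, -119, 65, 82]
R4 ← R4 + (2)·R2: [0, 0, 30, -18, -24]
R4 ← R4 + (30/119)·R3: [0, 0, 0, -192/119, -396/119]
Echelon form has 4 nonzero rows, so rank(M) = 4.

4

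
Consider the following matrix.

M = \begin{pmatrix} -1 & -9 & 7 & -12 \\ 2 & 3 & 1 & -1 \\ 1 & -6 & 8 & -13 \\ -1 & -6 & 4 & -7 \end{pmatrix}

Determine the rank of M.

2

Row reduce to echelon form.
R2 ← R2 + (2)·R1: [0, -15, 15, -25]
R3 ← R3 + R1: [0, -15, 15, -25]
R4 ← R4 − R1: [0, 3, -3, 5]
R3 ← R3 − R2: [0, 0, 0, 0]
R4 ← R4 + (1/5)·R2: [0, 0, 0, 0]
Echelon form has 2 nonzero rows, so rank(M) = 2.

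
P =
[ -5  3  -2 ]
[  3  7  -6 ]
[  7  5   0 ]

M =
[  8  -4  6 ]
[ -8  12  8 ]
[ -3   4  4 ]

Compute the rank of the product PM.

First compute PM:
[[-58,  48, -14],
 [-14,  48,  50],
 [ 16,  32,  82]]
Now row reduce the product.
R2 ← R2 − (7/29)·R1: [0, 1056/29, 1548/29]
R3 ← R3 + (8/29)·R1: [0, 1312/29, 2266/29]
R3 ← R3 − (41/33)·R2: [0, 0, 130/11]
3 nonzero rows, so rank(PM) = 3.

3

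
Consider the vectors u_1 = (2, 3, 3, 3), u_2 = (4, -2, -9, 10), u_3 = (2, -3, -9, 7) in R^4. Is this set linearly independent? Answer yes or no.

Form the matrix with these vectors as rows and row reduce.
R2 ← R2 − (2)·R1: [0, -8, -15, 4]
R3 ← R3 − R1: [0, -6, -12, 4]
R3 ← R3 − (3/4)·R2: [0, 0, -3/4, 1]
3 nonzero rows, so the 3 vectors span a space of dimension 3.
Since 3 = 3, the vectors are linearly independent.

yes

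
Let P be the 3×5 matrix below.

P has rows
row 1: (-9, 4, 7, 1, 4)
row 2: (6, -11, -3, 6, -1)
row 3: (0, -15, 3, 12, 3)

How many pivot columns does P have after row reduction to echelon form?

Row reduce to echelon form.
R2 ← R2 + (2/3)·R1: [0, -25/3, 5/3, 20/3, 5/3]
R3 ← R3 − (9/5)·R2: [0, 0, 0, 0, 0]
Echelon form has 2 nonzero rows, so rank(P) = 2.
Each nonzero row contributes one pivot column: 2 pivot columns.

2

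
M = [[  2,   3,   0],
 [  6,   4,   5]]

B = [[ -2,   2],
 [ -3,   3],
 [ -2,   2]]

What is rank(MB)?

1

First compute MB:
[[-13,  13],
 [-34,  34]]
Now row reduce the product.
R2 ← R2 − (34/13)·R1: [0, 0]
1 nonzero row, so rank(MB) = 1.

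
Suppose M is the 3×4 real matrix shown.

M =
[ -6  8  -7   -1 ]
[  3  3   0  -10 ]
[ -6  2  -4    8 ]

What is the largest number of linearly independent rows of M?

Row reduce to echelon form.
R2 ← R2 + (1/2)·R1: [0, 7, -7/2, -21/2]
R3 ← R3 − R1: [0, -6, 3, 9]
R3 ← R3 + (6/7)·R2: [0, 0, 0, 0]
Echelon form has 2 nonzero rows, so rank(M) = 2.
The rank gives the maximum number of linearly independent rows: 2.

2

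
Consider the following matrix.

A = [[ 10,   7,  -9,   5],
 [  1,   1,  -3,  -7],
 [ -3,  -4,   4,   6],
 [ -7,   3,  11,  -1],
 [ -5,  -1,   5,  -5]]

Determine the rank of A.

Row reduce to echelon form.
R2 ← R2 − (1/10)·R1: [0, 3/10, -21/10, -15/2]
R3 ← R3 + (3/10)·R1: [0, -19/10, 13/10, 15/2]
R4 ← R4 + (7/10)·R1: [0, 79/10, 47/10, 5/2]
R5 ← R5 + (1/2)·R1: [0, 5/2, 1/2, -5/2]
R3 ← R3 + (19/3)·R2: [0, 0, -12, -40]
R4 ← R4 − (79/3)·R2: [0, 0, 60, 200]
R5 ← R5 − (25/3)·R2: [0, 0, 18, 60]
R4 ← R4 + (5)·R3: [0, 0, 0, 0]
R5 ← R5 + (3/2)·R3: [0, 0, 0, 0]
Echelon form has 3 nonzero rows, so rank(A) = 3.

3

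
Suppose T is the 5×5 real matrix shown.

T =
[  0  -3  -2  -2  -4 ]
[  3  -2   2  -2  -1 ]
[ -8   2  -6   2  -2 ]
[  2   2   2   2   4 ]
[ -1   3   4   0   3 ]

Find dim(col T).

Row reduce to echelon form.
Swap R1 ↔ R2
R3 ← R3 + (8/3)·R1: [0, -10/3, -2/3, -10/3, -14/3]
R4 ← R4 − (2/3)·R1: [0, 10/3, 2/3, 10/3, 14/3]
R5 ← R5 + (1/3)·R1: [0, 7/3, 14/3, -2/3, 8/3]
R3 ← R3 − (10/9)·R2: [0, 0, 14/9, -10/9, -2/9]
R4 ← R4 + (10/9)·R2: [0, 0, -14/9, 10/9, 2/9]
R5 ← R5 + (7/9)·R2: [0, 0, 28/9, -20/9, -4/9]
R4 ← R4 + R3: [0, 0, 0, 0, 0]
R5 ← R5 − (2)·R3: [0, 0, 0, 0, 0]
Echelon form has 3 nonzero rows, so rank(T) = 3.
The column space has dimension equal to the rank: 3.

3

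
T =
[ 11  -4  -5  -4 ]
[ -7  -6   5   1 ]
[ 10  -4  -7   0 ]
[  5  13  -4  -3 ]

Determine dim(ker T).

0

Row reduce to echelon form.
R2 ← R2 + (7/11)·R1: [0, -94/11, 20/11, -17/11]
R3 ← R3 − (10/11)·R1: [0, -4/11, -27/11, 40/11]
R4 ← R4 − (5/11)·R1: [0, 163/11, -19/11, -13/11]
R3 ← R3 − (2/47)·R2: [0, 0, -119/47, 174/47]
R4 ← R4 + (163/94)·R2: [0, 0, 67/47, -363/94]
R4 ← R4 + (67/119)·R3: [0, 0, 0, -423/238]
4 nonzero rows, so rank(T) = 4.
T has 4 columns; by rank–nullity, nullity = 4 − 4 = 0.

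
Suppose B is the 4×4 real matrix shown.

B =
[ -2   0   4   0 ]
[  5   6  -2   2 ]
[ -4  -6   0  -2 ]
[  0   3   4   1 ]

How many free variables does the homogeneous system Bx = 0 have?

2

Row reduce to echelon form.
R2 ← R2 + (5/2)·R1: [0, 6, 8, 2]
R3 ← R3 − (2)·R1: [0, -6, -8, -2]
R3 ← R3 + R2: [0, 0, 0, 0]
R4 ← R4 − (1/2)·R2: [0, 0, 0, 0]
2 nonzero rows, so rank(B) = 2.
B has 4 columns; by rank–nullity, nullity = 4 − 2 = 2.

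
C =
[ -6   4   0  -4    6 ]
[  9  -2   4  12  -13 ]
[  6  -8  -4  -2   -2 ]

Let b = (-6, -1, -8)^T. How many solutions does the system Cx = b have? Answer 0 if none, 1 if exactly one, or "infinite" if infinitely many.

Row reduce the augmented matrix [C | b].
R2 ← R2 + (3/2)·R1: [0, 4, 4, 6, -4, -10]
R3 ← R3 + R1: [0, -4, -4, -6, 4, -14]
R3 ← R3 + R2: [0, 0, 0, 0, 0, -24]
The echelon form has 3 nonzero rows; the last pivot sits in the augmented column, so rank(C) = 2 but rank([C|b]) = 3.
Since the ranks differ, the system is inconsistent.
It has no solutions.

0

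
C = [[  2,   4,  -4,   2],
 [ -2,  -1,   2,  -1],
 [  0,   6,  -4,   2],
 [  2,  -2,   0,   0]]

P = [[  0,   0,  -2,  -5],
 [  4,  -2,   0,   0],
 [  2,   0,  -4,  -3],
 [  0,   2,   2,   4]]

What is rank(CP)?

First compute CP:
[[  8,  -4,  16,  10],
 [  0,   0,  -6,   0],
 [ 16,  -8,  20,  20],
 [ -8,   4,  -4, -10]]
Now row reduce the product.
R3 ← R3 − (2)·R1: [0, 0, -12, 0]
R4 ← R4 + R1: [0, 0, 12, 0]
R3 ← R3 − (2)·R2: [0, 0, 0, 0]
R4 ← R4 + (2)·R2: [0, 0, 0, 0]
2 nonzero rows, so rank(CP) = 2.

2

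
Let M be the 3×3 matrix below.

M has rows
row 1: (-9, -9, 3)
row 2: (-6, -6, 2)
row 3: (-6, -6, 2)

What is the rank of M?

1

Row reduce to echelon form.
R2 ← R2 − (2/3)·R1: [0, 0, 0]
R3 ← R3 − (2/3)·R1: [0, 0, 0]
Echelon form has 1 nonzero row, so rank(M) = 1.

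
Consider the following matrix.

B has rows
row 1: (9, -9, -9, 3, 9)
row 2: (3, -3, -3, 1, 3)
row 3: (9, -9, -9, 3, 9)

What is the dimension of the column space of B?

Row reduce to echelon form.
R2 ← R2 − (1/3)·R1: [0, 0, 0, 0, 0]
R3 ← R3 − R1: [0, 0, 0, 0, 0]
Echelon form has 1 nonzero row, so rank(B) = 1.
The column space has dimension equal to the rank: 1.

1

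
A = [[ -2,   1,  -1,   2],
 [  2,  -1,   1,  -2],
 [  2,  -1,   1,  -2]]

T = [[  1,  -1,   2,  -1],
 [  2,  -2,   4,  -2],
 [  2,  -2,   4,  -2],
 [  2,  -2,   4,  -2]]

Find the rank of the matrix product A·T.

First compute AT:
[[  2,  -2,   4,  -2],
 [ -2,   2,  -4,   2],
 [ -2,   2,  -4,   2]]
Now row reduce the product.
R2 ← R2 + R1: [0, 0, 0, 0]
R3 ← R3 + R1: [0, 0, 0, 0]
1 nonzero row, so rank(AT) = 1.

1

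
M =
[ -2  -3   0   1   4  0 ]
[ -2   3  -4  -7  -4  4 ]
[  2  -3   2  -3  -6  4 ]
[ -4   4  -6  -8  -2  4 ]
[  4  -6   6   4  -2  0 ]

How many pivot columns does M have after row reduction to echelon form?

3

Row reduce to echelon form.
R2 ← R2 − R1: [0, 6, -4, -8, -8, 4]
R3 ← R3 + R1: [0, -6, 2, -2, -2, 4]
R4 ← R4 − (2)·R1: [0, 10, -6, -10, -10, 4]
R5 ← R5 + (2)·R1: [0, -12, 6, 6, 6, 0]
R3 ← R3 + R2: [0, 0, -2, -10, -10, 8]
R4 ← R4 − (5/3)·R2: [0, 0, 2/3, 10/3, 10/3, -8/3]
R5 ← R5 + (2)·R2: [0, 0, -2, -10, -10, 8]
R4 ← R4 + (1/3)·R3: [0, 0, 0, 0, 0, 0]
R5 ← R5 − R3: [0, 0, 0, 0, 0, 0]
Echelon form has 3 nonzero rows, so rank(M) = 3.
Each nonzero row contributes one pivot column: 3 pivot columns.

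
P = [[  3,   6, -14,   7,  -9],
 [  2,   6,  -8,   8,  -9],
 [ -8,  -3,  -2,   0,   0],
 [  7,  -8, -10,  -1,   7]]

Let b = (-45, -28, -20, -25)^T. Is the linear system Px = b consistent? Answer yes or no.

yes

Row reduce the augmented matrix [P | b].
R2 ← R2 − (2/3)·R1: [0, 2, 4/3, 10/3, -3, 2]
R3 ← R3 + (8/3)·R1: [0, 13, -118/3, 56/3, -24, -140]
R4 ← R4 − (7/3)·R1: [0, -22, 68/3, -52/3, 28, 80]
R3 ← R3 − (13/2)·R2: [0, 0, -48, -3, -9/2, -153]
R4 ← R4 + (11)·R2: [0, 0, 112/3, 58/3, -5, 102]
R4 ← R4 + (7/9)·R3: [0, 0, 0, 17, -17/2, -17]
The echelon form has 4 nonzero rows, and every pivot lies in the first 5 columns, so rank(P) = rank([P|b]) = 4.
The system is consistent.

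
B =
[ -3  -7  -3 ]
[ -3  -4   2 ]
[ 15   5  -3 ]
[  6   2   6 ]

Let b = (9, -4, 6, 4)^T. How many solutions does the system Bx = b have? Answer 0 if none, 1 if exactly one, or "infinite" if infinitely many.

Row reduce the augmented matrix [B | b].
R2 ← R2 − R1: [0, 3, 5, -13]
R3 ← R3 + (5)·R1: [0, -30, -18, 51]
R4 ← R4 + (2)·R1: [0, -12, 0, 22]
R3 ← R3 + (10)·R2: [0, 0, 32, -79]
R4 ← R4 + (4)·R2: [0, 0, 20, -30]
R4 ← R4 − (5/8)·R3: [0, 0, 0, 155/8]
The echelon form has 4 nonzero rows; the last pivot sits in the augmented column, so rank(B) = 3 but rank([B|b]) = 4.
Since the ranks differ, the system is inconsistent.
It has no solutions.

0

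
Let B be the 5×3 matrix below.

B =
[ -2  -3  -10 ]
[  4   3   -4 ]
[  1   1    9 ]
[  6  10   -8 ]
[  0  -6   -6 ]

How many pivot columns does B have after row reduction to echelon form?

3

Row reduce to echelon form.
R2 ← R2 + (2)·R1: [0, -3, -24]
R3 ← R3 + (1/2)·R1: [0, -1/2, 4]
R4 ← R4 + (3)·R1: [0, 1, -38]
R3 ← R3 − (1/6)·R2: [0, 0, 8]
R4 ← R4 + (1/3)·R2: [0, 0, -46]
R5 ← R5 − (2)·R2: [0, 0, 42]
R4 ← R4 + (23/4)·R3: [0, 0, 0]
R5 ← R5 − (21/4)·R3: [0, 0, 0]
Echelon form has 3 nonzero rows, so rank(B) = 3.
Each nonzero row contributes one pivot column: 3 pivot columns.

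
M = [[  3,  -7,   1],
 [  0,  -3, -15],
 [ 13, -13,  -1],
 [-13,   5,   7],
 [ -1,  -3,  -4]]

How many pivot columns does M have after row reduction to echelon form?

Row reduce to echelon form.
R3 ← R3 − (13/3)·R1: [0, 52/3, -16/3]
R4 ← R4 + (13/3)·R1: [0, -76/3, 34/3]
R5 ← R5 + (1/3)·R1: [0, -16/3, -11/3]
R3 ← R3 + (52/9)·R2: [0, 0, -92]
R4 ← R4 − (76/9)·R2: [0, 0, 138]
R5 ← R5 − (16/9)·R2: [0, 0, 23]
R4 ← R4 + (3/2)·R3: [0, 0, 0]
R5 ← R5 + (1/4)·R3: [0, 0, 0]
Echelon form has 3 nonzero rows, so rank(M) = 3.
Each nonzero row contributes one pivot column: 3 pivot columns.

3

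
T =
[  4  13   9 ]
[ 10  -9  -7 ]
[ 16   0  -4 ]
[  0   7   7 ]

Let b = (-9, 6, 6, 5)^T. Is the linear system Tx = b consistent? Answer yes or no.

Row reduce the augmented matrix [T | b].
R2 ← R2 − (5/2)·R1: [0, -83/2, -59/2, 57/2]
R3 ← R3 − (4)·R1: [0, -52, -40, 42]
R3 ← R3 − (104/83)·R2: [0, 0, -252/83, 522/83]
R4 ← R4 + (14/83)·R2: [0, 0, 168/83, 814/83]
R4 ← R4 + (2/3)·R3: [0, 0, 0, 14]
The echelon form has 4 nonzero rows; the last pivot sits in the augmented column, so rank(T) = 3 but rank([T|b]) = 4.
Since the ranks differ, the system is inconsistent.

no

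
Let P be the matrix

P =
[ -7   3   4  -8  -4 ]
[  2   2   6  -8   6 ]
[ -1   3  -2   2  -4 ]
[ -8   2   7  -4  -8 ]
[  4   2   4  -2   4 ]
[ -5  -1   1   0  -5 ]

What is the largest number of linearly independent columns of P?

4

Row reduce to echelon form.
R2 ← R2 + (2/7)·R1: [0, 20/7, 50/7, -72/7, 34/7]
R3 ← R3 − (1/7)·R1: [0, 18/7, -18/7, 22/7, -24/7]
R4 ← R4 − (8/7)·R1: [0, -10/7, 17/7, 36/7, -24/7]
R5 ← R5 + (4/7)·R1: [0, 26/7, 44/7, -46/7, 12/7]
R6 ← R6 − (5/7)·R1: [0, -22/7, -13/7, 40/7, -15/7]
R3 ← R3 − (9/10)·R2: [0, 0, -9, 62/5, -39/5]
R4 ← R4 + (1/2)·R2: [0, 0, 6, 0, -1]
R5 ← R5 − (13/10)·R2: [0, 0, -3, 34/5, -23/5]
R6 ← R6 + (11/10)·R2: [0, 0, 6, -28/5, 16/5]
R4 ← R4 + (2/3)·R3: [0, 0, 0, 124/15, -31/5]
R5 ← R5 − (1/3)·R3: [0, 0, 0, 8/3, -2]
R6 ← R6 + (2/3)·R3: [0, 0, 0, 8/3, -2]
R5 ← R5 − (10/31)·R4: [0, 0, 0, 0, 0]
R6 ← R6 − (10/31)·R4: [0, 0, 0, 0, 0]
Echelon form has 4 nonzero rows, so rank(P) = 4.
The rank gives the maximum number of linearly independent columns: 4.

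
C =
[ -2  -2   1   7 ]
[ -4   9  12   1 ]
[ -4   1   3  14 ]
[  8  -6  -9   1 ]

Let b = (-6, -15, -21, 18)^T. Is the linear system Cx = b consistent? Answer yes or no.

yes

Row reduce the augmented matrix [C | b].
R2 ← R2 − (2)·R1: [0, 13, 10, -13, -3]
R3 ← R3 − (2)·R1: [0, 5, 1, 0, -9]
R4 ← R4 + (4)·R1: [0, -14, -5, 29, -6]
R3 ← R3 − (5/13)·R2: [0, 0, -37/13, 5, -102/13]
R4 ← R4 + (14/13)·R2: [0, 0, 75/13, 15, -120/13]
R4 ← R4 + (75/37)·R3: [0, 0, 0, 930/37, -930/37]
The echelon form has 4 nonzero rows, and every pivot lies in the first 4 columns, so rank(C) = rank([C|b]) = 4.
The system is consistent.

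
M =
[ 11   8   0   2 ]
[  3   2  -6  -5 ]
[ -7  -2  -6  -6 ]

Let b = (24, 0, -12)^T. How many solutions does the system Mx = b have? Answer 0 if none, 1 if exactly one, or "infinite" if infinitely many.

Row reduce the augmented matrix [M | b].
R2 ← R2 − (3/11)·R1: [0, -2/11, -6, -61/11, -72/11]
R3 ← R3 + (7/11)·R1: [0, 34/11, -6, -52/11, 36/11]
R3 ← R3 + (17)·R2: [0, 0, -108, -99, -108]
The echelon form has 3 nonzero rows, and every pivot lies in the first 4 columns, so rank(M) = rank([M|b]) = 3.
The system is consistent.
rank = 3 < 4 unknowns, so there are infinitely many solutions.

infinite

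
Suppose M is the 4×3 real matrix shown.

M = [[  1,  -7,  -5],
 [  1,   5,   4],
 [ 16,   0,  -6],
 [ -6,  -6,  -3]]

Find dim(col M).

3

Row reduce to echelon form.
R2 ← R2 − R1: [0, 12, 9]
R3 ← R3 − (16)·R1: [0, 112, 74]
R4 ← R4 + (6)·R1: [0, -48, -33]
R3 ← R3 − (28/3)·R2: [0, 0, -10]
R4 ← R4 + (4)·R2: [0, 0, 3]
R4 ← R4 + (3/10)·R3: [0, 0, 0]
Echelon form has 3 nonzero rows, so rank(M) = 3.
The column space has dimension equal to the rank: 3.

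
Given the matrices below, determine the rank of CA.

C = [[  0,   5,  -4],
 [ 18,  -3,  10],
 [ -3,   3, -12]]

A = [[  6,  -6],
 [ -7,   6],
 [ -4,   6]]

2

First compute CA:
[[-19,   6],
 [ 89, -66],
 [  9, -36]]
Now row reduce the product.
R2 ← R2 + (89/19)·R1: [0, -720/19]
R3 ← R3 + (9/19)·R1: [0, -630/19]
R3 ← R3 − (7/8)·R2: [0, 0]
2 nonzero rows, so rank(CA) = 2.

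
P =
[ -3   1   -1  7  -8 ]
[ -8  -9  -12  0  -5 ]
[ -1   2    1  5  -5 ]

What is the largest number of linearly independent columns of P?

Row reduce to echelon form.
R2 ← R2 − (8/3)·R1: [0, -35/3, -28/3, -56/3, 49/3]
R3 ← R3 − (1/3)·R1: [0, 5/3, 4/3, 8/3, -7/3]
R3 ← R3 + (1/7)·R2: [0, 0, 0, 0, 0]
Echelon form has 2 nonzero rows, so rank(P) = 2.
The rank gives the maximum number of linearly independent columns: 2.

2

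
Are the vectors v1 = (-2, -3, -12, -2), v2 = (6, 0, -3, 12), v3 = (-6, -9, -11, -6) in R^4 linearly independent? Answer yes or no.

yes

Form the matrix with these vectors as rows and row reduce.
R2 ← R2 + (3)·R1: [0, -9, -39, 6]
R3 ← R3 − (3)·R1: [0, 0, 25, 0]
3 nonzero rows, so the 3 vectors span a space of dimension 3.
Since 3 = 3, the vectors are linearly independent.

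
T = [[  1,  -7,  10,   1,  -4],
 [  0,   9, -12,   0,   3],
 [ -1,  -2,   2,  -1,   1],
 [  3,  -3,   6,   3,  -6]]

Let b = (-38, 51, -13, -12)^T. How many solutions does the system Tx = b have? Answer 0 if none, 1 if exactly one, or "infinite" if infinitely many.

infinite

Row reduce the augmented matrix [T | b].
R3 ← R3 + R1: [0, -9, 12, 0, -3, -51]
R4 ← R4 − (3)·R1: [0, 18, -24, 0, 6, 102]
R3 ← R3 + R2: [0, 0, 0, 0, 0, 0]
R4 ← R4 − (2)·R2: [0, 0, 0, 0, 0, 0]
The echelon form has 2 nonzero rows, and every pivot lies in the first 5 columns, so rank(T) = rank([T|b]) = 2.
The system is consistent.
rank = 2 < 5 unknowns, so there are infinitely many solutions.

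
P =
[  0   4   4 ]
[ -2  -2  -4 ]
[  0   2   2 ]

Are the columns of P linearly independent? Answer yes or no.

Row reduce P to echelon form.
Swap R1 ↔ R2
R3 ← R3 − (1/2)·R2: [0, 0, 0]
2 pivots among 3 columns.
Only 2 < 3 pivot columns, so the columns are linearly dependent.

no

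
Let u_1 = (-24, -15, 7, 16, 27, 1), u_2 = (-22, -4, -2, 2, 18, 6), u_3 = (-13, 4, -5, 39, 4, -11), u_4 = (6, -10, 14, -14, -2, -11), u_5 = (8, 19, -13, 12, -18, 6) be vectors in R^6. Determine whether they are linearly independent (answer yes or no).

yes

Form the matrix with these vectors as rows and row reduce.
R2 ← R2 − (11/12)·R1: [0, 39/4, -101/12, -38/3, -27/4, 61/12]
R3 ← R3 − (13/24)·R1: [0, 97/8, -211/24, 91/3, -85/8, -277/24]
R4 ← R4 + (1/4)·R1: [0, -55/4, 63/4, -10, 19/4, -43/4]
R5 ← R5 + (1/3)·R1: [0, 14, -32/3, 52/3, -9, 19/3]
R3 ← R3 − (97/78)·R2: [0, 0, 196/117, 5392/117, -29/13, -2090/117]
R4 ← R4 + (55/39)·R2: [0, 0, 454/117, -3260/117, -62/13, -419/117]
R5 ← R5 − (56/39)·R2: [0, 0, 166/117, 4156/117, 9/13, -113/117]
R4 ← R4 − (227/98)·R3: [0, 0, 0, -6596/49, 39/98, 1852/49]
R5 ← R5 − (83/98)·R3: [0, 0, 0, -172/49, 253/98, 694/49]
R5 ← R5 − (43/1649)·R4: [0, 0, 0, 0, 4240/1649, 21730/1649]
5 nonzero rows, so the 5 vectors span a space of dimension 5.
Since 5 = 5, the vectors are linearly independent.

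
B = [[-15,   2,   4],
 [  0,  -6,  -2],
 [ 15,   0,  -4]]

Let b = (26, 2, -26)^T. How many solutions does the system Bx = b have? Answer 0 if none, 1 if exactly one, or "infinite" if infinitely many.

1

Row reduce the augmented matrix [B | b].
R3 ← R3 + R1: [0, 2, 0, 0]
R3 ← R3 + (1/3)·R2: [0, 0, -2/3, 2/3]
The echelon form has 3 nonzero rows, and every pivot lies in the first 3 columns, so rank(B) = rank([B|b]) = 3.
The system is consistent.
rank = 3 = number of unknowns, so the solution is unique.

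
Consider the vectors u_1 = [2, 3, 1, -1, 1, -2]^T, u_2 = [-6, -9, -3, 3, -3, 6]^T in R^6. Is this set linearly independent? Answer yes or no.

no

Form the matrix with these vectors as rows and row reduce.
R2 ← R2 + (3)·R1: [0, 0, 0, 0, 0, 0]
1 nonzero row, so the 2 vectors span a space of dimension 1.
Since 1 < 2, the vectors are linearly dependent.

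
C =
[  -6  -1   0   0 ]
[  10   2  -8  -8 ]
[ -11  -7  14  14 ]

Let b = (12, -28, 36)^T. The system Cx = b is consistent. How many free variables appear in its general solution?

Row reduce the augmented matrix [C | b].
R2 ← R2 + (5/3)·R1: [0, 1/3, -8, -8, -8]
R3 ← R3 − (11/6)·R1: [0, -31/6, 14, 14, 14]
R3 ← R3 + (31/2)·R2: [0, 0, -110, -110, -110]
The echelon form has 3 nonzero rows, and every pivot lies in the first 4 columns, so rank(C) = rank([C|b]) = 3.
The system is consistent.
Free variables = (unknowns) − (rank) = 4 − 3 = 1.

1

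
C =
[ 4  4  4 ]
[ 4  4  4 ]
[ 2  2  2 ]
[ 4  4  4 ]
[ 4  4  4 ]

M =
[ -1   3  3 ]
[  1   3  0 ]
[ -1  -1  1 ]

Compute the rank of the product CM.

1

First compute CM:
[[ -4,  20,  16],
 [ -4,  20,  16],
 [ -2,  10,   8],
 [ -4,  20,  16],
 [ -4,  20,  16]]
Now row reduce the product.
R2 ← R2 − R1: [0, 0, 0]
R3 ← R3 − (1/2)·R1: [0, 0, 0]
R4 ← R4 − R1: [0, 0, 0]
R5 ← R5 − R1: [0, 0, 0]
1 nonzero row, so rank(CM) = 1.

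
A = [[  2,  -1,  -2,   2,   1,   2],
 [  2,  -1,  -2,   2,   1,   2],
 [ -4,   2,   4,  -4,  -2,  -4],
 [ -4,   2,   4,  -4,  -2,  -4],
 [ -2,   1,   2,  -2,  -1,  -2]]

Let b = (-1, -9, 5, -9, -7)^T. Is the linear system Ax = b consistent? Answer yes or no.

no

Row reduce the augmented matrix [A | b].
R2 ← R2 − R1: [0, 0, 0, 0, 0, 0, -8]
R3 ← R3 + (2)·R1: [0, 0, 0, 0, 0, 0, 3]
R4 ← R4 + (2)·R1: [0, 0, 0, 0, 0, 0, -11]
R5 ← R5 + R1: [0, 0, 0, 0, 0, 0, -8]
R3 ← R3 + (3/8)·R2: [0, 0, 0, 0, 0, 0, 0]
R4 ← R4 − (11/8)·R2: [0, 0, 0, 0, 0, 0, 0]
R5 ← R5 − R2: [0, 0, 0, 0, 0, 0, 0]
The echelon form has 2 nonzero rows; the last pivot sits in the augmented column, so rank(A) = 1 but rank([A|b]) = 2.
Since the ranks differ, the system is inconsistent.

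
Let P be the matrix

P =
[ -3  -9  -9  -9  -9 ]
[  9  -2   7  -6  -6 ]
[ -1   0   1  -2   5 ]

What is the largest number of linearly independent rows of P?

Row reduce to echelon form.
R2 ← R2 + (3)·R1: [0, -29, -20, -33, -33]
R3 ← R3 − (1/3)·R1: [0, 3, 4, 1, 8]
R3 ← R3 + (3/29)·R2: [0, 0, 56/29, -70/29, 133/29]
Echelon form has 3 nonzero rows, so rank(P) = 3.
The rank gives the maximum number of linearly independent rows: 3.

3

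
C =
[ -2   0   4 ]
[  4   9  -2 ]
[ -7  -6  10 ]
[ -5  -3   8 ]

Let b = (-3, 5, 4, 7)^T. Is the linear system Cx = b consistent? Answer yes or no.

Row reduce the augmented matrix [C | b].
R2 ← R2 + (2)·R1: [0, 9, 6, -1]
R3 ← R3 − (7/2)·R1: [0, -6, -4, 29/2]
R4 ← R4 − (5/2)·R1: [0, -3, -2, 29/2]
R3 ← R3 + (2/3)·R2: [0, 0, 0, 83/6]
R4 ← R4 + (1/3)·R2: [0, 0, 0, 85/6]
R4 ← R4 − (85/83)·R3: [0, 0, 0, 0]
The echelon form has 3 nonzero rows; the last pivot sits in the augmented column, so rank(C) = 2 but rank([C|b]) = 3.
Since the ranks differ, the system is inconsistent.

no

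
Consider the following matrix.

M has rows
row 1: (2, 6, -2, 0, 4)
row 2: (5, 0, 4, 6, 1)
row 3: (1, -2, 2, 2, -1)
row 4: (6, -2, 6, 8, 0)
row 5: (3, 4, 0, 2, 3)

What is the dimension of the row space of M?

2

Row reduce to echelon form.
R2 ← R2 − (5/2)·R1: [0, -15, 9, 6, -9]
R3 ← R3 − (1/2)·R1: [0, -5, 3, 2, -3]
R4 ← R4 − (3)·R1: [0, -20, 12, 8, -12]
R5 ← R5 − (3/2)·R1: [0, -5, 3, 2, -3]
R3 ← R3 − (1/3)·R2: [0, 0, 0, 0, 0]
R4 ← R4 − (4/3)·R2: [0, 0, 0, 0, 0]
R5 ← R5 − (1/3)·R2: [0, 0, 0, 0, 0]
Echelon form has 2 nonzero rows, so rank(M) = 2.
The row space has dimension equal to the rank: 2.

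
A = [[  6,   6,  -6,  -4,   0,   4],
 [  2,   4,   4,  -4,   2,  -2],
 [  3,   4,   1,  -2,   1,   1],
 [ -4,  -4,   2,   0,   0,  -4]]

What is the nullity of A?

3

Row reduce to echelon form.
R2 ← R2 − (1/3)·R1: [0, 2, 6, -8/3, 2, -10/3]
R3 ← R3 − (1/2)·R1: [0, 1, 4, 0, 1, -1]
R4 ← R4 + (2/3)·R1: [0, 0, -2, -8/3, 0, -4/3]
R3 ← R3 − (1/2)·R2: [0, 0, 1, 4/3, 0, 2/3]
R4 ← R4 + (2)·R3: [0, 0, 0, 0, 0, 0]
3 nonzero rows, so rank(A) = 3.
A has 6 columns; by rank–nullity, nullity = 6 − 3 = 3.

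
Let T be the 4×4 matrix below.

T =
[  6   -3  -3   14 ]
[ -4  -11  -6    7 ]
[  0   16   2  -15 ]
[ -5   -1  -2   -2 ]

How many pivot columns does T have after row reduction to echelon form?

Row reduce to echelon form.
R2 ← R2 + (2/3)·R1: [0, -13, -8, 49/3]
R4 ← R4 + (5/6)·R1: [0, -7/2, -9/2, 29/3]
R3 ← R3 + (16/13)·R2: [0, 0, -102/13, 199/39]
R4 ← R4 − (7/26)·R2: [0, 0, -61/26, 137/26]
R4 ← R4 − (61/204)·R3: [0, 0, 0, 2291/612]
Echelon form has 4 nonzero rows, so rank(T) = 4.
Each nonzero row contributes one pivot column: 4 pivot columns.

4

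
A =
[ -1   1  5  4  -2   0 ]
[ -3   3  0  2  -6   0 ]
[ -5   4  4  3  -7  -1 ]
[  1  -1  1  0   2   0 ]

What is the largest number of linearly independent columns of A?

3

Row reduce to echelon form.
R2 ← R2 − (3)·R1: [0, 0, -15, -10, 0, 0]
R3 ← R3 − (5)·R1: [0, -1, -21, -17, 3, -1]
R4 ← R4 + R1: [0, 0, 6, 4, 0, 0]
Swap R2 ↔ R3
R4 ← R4 + (2/5)·R3: [0, 0, 0, 0, 0, 0]
Echelon form has 3 nonzero rows, so rank(A) = 3.
The rank gives the maximum number of linearly independent columns: 3.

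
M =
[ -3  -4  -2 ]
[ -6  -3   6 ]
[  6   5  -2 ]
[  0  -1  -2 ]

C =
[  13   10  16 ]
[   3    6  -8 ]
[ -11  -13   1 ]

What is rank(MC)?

First compute MC:
[[-29, -28, -18],
 [-153, -156, -66],
 [115, 116,  54],
 [ 19,  20,   6]]
Now row reduce the product.
R2 ← R2 − (153/29)·R1: [0, -240/29, 840/29]
R3 ← R3 + (115/29)·R1: [0, 144/29, -504/29]
R4 ← R4 + (19/29)·R1: [0, 48/29, -168/29]
R3 ← R3 + (3/5)·R2: [0, 0, 0]
R4 ← R4 + (1/5)·R2: [0, 0, 0]
2 nonzero rows, so rank(MC) = 2.

2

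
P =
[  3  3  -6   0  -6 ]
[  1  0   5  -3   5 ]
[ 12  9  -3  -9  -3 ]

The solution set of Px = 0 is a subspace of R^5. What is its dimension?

Row reduce to echelon form.
R2 ← R2 − (1/3)·R1: [0, -1, 7, -3, 7]
R3 ← R3 − (4)·R1: [0, -3, 21, -9, 21]
R3 ← R3 − (3)·R2: [0, 0, 0, 0, 0]
2 nonzero rows, so rank(P) = 2.
P has 5 columns; by rank–nullity, nullity = 5 − 2 = 3.

3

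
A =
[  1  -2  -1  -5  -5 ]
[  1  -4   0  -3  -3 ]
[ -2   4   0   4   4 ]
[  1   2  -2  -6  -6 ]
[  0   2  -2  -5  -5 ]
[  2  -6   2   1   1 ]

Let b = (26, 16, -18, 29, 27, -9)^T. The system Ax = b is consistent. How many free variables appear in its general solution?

2

Row reduce the augmented matrix [A | b].
R2 ← R2 − R1: [0, -2, 1, 2, 2, -10]
R3 ← R3 + (2)·R1: [0, 0, -2, -6, -6, 34]
R4 ← R4 − R1: [0, 4, -1, -1, -1, 3]
R6 ← R6 − (2)·R1: [0, -2, 4, 11, 11, -61]
R4 ← R4 + (2)·R2: [0, 0, 1, 3, 3, -17]
R5 ← R5 + R2: [0, 0, -1, -3, -3, 17]
R6 ← R6 − R2: [0, 0, 3, 9, 9, -51]
R4 ← R4 + (1/2)·R3: [0, 0, 0, 0, 0, 0]
R5 ← R5 − (1/2)·R3: [0, 0, 0, 0, 0, 0]
R6 ← R6 + (3/2)·R3: [0, 0, 0, 0, 0, 0]
The echelon form has 3 nonzero rows, and every pivot lies in the first 5 columns, so rank(A) = rank([A|b]) = 3.
The system is consistent.
Free variables = (unknowns) − (rank) = 5 − 3 = 2.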